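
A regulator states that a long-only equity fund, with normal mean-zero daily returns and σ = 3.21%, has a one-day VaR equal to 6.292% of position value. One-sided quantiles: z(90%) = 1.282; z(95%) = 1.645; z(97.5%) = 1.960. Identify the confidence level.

Implied z = VaR/σ = 6.292 / 3.21 = 1.960.
This matches z(97.5%) = 1.960.

97.5%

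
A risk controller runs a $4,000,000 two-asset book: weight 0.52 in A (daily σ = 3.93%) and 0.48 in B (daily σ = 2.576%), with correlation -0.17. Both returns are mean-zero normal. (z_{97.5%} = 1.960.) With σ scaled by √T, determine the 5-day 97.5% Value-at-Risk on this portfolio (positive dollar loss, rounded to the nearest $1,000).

$386,000

σ_p = √(0.52²·3.93² + 0.48²·2.576² + 2·-0.17·0.52·0.48·3.93·2.576) = 2.201%.
σ_{5d} = 2.201% × √5 = 4.922%.
VaR = 1.960 × 4.922% = 9.647%; on $4,000,000 that is $385,880.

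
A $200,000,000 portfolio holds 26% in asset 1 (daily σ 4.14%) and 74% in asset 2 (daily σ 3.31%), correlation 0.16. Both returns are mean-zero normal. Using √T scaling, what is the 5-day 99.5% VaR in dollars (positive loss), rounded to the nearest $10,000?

$32,590,000

σ_p = √(0.26²·4.14² + 0.74²·3.31² + 2·0.16·0.26·0.74·4.14·3.31) = 2.829%.
σ_{5d} = 2.829% × √5 = 6.326%.
z(99.5%) = 2.576.
VaR = 2.576 × 6.326% = 16.296%; on $200,000,000 that is $32,592,000.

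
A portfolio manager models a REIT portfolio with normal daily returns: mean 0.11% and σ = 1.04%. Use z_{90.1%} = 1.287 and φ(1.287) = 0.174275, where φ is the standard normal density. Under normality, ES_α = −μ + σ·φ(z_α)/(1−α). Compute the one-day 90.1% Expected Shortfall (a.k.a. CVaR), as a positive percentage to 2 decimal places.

Tail multiplier: φ(z)/(1−α) = 0.174275 / 0.099 = 1.760.
ES = −(0.11%) + 1.04% × 1.760 = 1.720%.

1.72%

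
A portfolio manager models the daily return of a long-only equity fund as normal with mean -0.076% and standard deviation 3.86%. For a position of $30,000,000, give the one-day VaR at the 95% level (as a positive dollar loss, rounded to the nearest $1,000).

At 95% one-sided, z = 1.645.
VaR = −μ + z·σ = −(-0.076%) + 1.645 × 3.86% = 6.426%.
On $30,000,000: 0.06426 × $30,000,000 = $1,927,800.

$1,928,000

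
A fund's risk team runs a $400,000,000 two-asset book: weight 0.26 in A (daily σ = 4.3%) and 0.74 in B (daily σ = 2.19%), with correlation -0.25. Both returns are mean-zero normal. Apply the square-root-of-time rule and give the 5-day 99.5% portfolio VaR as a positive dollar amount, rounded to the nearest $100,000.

$39,700,000

σ_p = √(0.26²·4.3² + 0.74²·2.19² + 2·-0.25·0.26·0.74·4.3·2.19) = 1.723%.
σ_{5d} = 1.723% × √5 = 3.853%.
z(99.5%) = 2.576.
VaR = 2.576 × 3.853% = 9.925%; on $400,000,000 that is $39,700,000.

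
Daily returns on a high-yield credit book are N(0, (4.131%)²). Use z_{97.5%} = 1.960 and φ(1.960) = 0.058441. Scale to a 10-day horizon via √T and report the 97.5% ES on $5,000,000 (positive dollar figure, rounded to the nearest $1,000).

$1,527,000

σ_{10d} = 4.131% × √10 = 13.063%.
ES multiplier = φ(z)/(1−α) = 0.058441/0.025 = 2.338.
ES = 13.063% × 2.338 = 30.541%; on $5,000,000: $1,527,050.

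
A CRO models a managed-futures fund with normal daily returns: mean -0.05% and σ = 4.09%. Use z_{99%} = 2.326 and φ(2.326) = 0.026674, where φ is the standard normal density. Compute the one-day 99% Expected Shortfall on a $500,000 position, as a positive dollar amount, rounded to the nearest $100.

$54,800

Tail multiplier: φ(z)/(1−α) = 0.026674 / 0.01 = 2.667.
ES = −(-0.05%) + 4.09% × 2.667 = 10.958%.
On $500,000: 0.10958 × $500,000 = $54,790.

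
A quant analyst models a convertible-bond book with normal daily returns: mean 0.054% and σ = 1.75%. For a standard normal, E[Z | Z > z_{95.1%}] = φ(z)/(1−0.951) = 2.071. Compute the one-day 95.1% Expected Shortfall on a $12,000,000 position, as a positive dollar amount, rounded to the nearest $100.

ES = −(0.054%) + 1.75% × 2.071 = 3.570%.
On $12,000,000: 0.03570 × $12,000,000 = $428,400.

$428,400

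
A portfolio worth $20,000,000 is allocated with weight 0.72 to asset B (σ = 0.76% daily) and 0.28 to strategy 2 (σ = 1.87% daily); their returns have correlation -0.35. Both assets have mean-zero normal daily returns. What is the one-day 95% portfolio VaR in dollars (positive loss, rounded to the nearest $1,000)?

σ_p² = 0.72²·0.76² + 0.28²·1.87² + 2·-0.35·0.72·0.28·0.76·1.87 = 0.3730 (%²).
σ_p = √0.3730 = 0.611%.
At 95%, z = 1.645.
VaR = 1.645 × 0.611% = 1.005%; on $20,000,000 that is $201,000.

$201,000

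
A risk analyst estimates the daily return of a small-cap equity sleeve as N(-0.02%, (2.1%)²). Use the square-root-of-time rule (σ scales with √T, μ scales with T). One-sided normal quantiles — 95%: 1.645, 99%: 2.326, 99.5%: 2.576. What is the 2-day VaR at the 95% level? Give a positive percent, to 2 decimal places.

σ_{2d} = 2.1% × √2 = 2.970%; μ_{2d} = 2 × -0.02% = -0.040%.
VaR = −(-0.040%) + 1.645 × 2.970% = 4.926%.

4.93%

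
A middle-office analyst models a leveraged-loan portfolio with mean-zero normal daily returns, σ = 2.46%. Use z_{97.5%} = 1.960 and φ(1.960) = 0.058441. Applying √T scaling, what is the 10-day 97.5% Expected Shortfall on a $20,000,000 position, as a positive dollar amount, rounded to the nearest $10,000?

$3,640,000

σ_{10d} = 2.46% × √10 = 7.779%.
ES multiplier = φ(z)/(1−α) = 0.058441/0.025 = 2.338.
ES = 7.779% × 2.338 = 18.187%; on $20,000,000: $3,637,400.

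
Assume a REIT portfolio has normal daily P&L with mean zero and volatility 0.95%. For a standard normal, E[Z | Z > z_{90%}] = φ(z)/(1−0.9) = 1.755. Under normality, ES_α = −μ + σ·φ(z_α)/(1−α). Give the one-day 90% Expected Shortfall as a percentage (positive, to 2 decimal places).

ES = 0.95% × 1.755 = 1.667%.

1.67%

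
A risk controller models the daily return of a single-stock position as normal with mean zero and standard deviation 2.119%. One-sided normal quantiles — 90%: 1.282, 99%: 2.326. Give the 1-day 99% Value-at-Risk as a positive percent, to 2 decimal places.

VaR = z·σ = 2.326 × 2.119% = 4.929%.

4.93%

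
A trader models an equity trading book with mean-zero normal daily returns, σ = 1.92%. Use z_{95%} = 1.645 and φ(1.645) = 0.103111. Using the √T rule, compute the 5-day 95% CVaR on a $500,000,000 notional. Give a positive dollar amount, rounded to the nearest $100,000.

$44,300,000

σ_{5d} = 1.92% × √5 = 4.293%.
ES multiplier = φ(z)/(1−α) = 0.103111/0.05 = 2.062.
ES = 4.293% × 2.062 = 8.852%; on $500,000,000: $44,260,000.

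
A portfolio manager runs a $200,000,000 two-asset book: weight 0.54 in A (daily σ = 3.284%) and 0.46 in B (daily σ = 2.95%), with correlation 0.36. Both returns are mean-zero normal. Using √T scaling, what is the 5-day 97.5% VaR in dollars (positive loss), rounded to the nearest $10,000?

σ_p = √(0.54²·3.284² + 0.46²·2.95² + 2·0.36·0.54·0.46·3.284·2.95) = 2.592%.
σ_{5d} = 2.592% × √5 = 5.796%.
z(97.5%) = 1.960.
VaR = 1.960 × 5.796% = 11.360%; on $200,000,000 that is $22,720,000.

$22,720,000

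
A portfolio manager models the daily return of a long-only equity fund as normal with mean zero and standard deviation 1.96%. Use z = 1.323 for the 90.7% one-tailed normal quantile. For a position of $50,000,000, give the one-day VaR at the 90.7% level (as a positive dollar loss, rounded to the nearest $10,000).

$1,300,000

VaR = z·σ = 1.323 × 1.96% = 2.593%.
On $50,000,000: 0.02593 × $50,000,000 = $1,296,500.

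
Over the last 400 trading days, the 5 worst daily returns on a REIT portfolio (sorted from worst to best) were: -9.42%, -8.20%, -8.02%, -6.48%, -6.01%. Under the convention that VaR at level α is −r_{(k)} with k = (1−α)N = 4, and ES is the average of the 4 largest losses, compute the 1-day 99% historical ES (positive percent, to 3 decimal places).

The 4 worst returns sum to -32.12%.
ES = −(-32.12%) / 4 = 8.03% ≈ 8.030%.

8.030%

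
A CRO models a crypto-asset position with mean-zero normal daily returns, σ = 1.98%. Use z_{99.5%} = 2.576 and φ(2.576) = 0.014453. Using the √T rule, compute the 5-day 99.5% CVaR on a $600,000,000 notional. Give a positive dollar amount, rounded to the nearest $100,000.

$76,800,000

σ_{5d} = 1.98% × √5 = 4.427%.
ES multiplier = φ(z)/(1−α) = 0.014453/0.005 = 2.891.
ES = 4.427% × 2.891 = 12.798%; on $600,000,000: $76,788,000.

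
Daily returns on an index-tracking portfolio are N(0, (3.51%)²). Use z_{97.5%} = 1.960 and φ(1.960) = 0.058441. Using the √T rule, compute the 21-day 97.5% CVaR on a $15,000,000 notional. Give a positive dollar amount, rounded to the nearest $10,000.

σ_{21d} = 3.51% × √21 = 16.085%.
ES multiplier = φ(z)/(1−α) = 0.058441/0.025 = 2.338.
ES = 16.085% × 2.338 = 37.607%; on $15,000,000: $5,641,050.

$5,640,000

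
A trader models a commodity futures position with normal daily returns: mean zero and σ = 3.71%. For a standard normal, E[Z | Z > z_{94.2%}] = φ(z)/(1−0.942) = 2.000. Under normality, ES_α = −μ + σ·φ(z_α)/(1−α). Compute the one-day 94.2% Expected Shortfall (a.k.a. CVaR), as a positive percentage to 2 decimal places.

7.42%

ES = 3.71% × 2.000 = 7.420%.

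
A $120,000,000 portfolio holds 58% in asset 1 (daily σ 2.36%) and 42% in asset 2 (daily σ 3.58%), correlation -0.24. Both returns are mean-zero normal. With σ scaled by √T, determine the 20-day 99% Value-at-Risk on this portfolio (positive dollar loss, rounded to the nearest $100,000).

σ_p = √(0.58²·2.36² + 0.42²·3.58² + 2·-0.24·0.58·0.42·2.36·3.58) = 1.774%.
σ_{20d} = 1.774% × √20 = 7.934%.
z(99%) = 2.326.
VaR = 2.326 × 7.934% = 18.454%; on $120,000,000 that is $22,144,800.

$22,100,000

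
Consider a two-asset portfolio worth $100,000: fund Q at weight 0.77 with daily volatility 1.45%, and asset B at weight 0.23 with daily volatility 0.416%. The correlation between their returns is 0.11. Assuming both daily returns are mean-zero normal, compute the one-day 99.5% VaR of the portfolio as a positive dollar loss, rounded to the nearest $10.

σ_p² = 0.77²·1.45² + 0.23²·0.416² + 2·0.11·0.77·0.23·1.45·0.416 = 1.2792 (%²).
σ_p = √1.2792 = 1.131%.
At 99.5%, z = 2.576.
VaR = 2.576 × 1.131% = 2.913%; on $100,000 that is $2,913.

$2,910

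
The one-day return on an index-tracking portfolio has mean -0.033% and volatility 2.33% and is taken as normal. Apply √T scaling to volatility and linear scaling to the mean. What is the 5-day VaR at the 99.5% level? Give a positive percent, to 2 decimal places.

At 99.5%, z = 2.576.
σ_{5d} = 2.33% × √5 = 5.210%; μ_{5d} = 5 × -0.033% = -0.165%.
VaR = −(-0.165%) + 2.576 × 5.210% = 13.586%.

13.59%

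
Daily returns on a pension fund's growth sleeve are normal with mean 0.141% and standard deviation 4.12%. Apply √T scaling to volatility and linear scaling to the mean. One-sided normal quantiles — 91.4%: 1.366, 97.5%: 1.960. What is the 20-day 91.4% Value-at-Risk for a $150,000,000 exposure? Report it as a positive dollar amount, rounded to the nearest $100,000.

σ_{20d} = 4.12% × √20 = 18.425%; μ_{20d} = 20 × 0.141% = 2.820%.
VaR = −(2.820%) + 1.366 × 18.425% = 22.349%.
On $150,000,000: 0.22349 × $150,000,000 = $33,523,500.

$33,500,000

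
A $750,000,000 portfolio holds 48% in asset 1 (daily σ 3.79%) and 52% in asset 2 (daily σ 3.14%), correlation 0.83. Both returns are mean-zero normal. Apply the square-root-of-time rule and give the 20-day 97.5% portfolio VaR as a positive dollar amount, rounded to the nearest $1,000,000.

$217,000,000

σ_p = √(0.48²·3.79² + 0.52²·3.14² + 2·0.83·0.48·0.52·3.79·3.14) = 3.302%.
σ_{20d} = 3.302% × √20 = 14.767%.
z(97.5%) = 1.960.
VaR = 1.960 × 14.767% = 28.943%; on $750,000,000 that is $217,072,500.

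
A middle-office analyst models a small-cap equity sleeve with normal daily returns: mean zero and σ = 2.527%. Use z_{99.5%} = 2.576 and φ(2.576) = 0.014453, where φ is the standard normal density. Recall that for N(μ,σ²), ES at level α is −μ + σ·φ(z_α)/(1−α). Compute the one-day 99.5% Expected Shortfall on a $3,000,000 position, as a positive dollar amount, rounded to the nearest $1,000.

$219,000

Tail multiplier: φ(z)/(1−α) = 0.014453 / 0.005 = 2.891.
ES = 2.527% × 2.891 = 7.306%.
On $3,000,000: 0.07306 × $3,000,000 = $219,180.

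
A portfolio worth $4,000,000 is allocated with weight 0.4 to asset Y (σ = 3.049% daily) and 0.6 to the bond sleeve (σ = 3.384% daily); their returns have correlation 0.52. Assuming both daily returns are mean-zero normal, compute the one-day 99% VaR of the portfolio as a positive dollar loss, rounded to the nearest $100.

$266,200

σ_p² = 0.4²·3.049² + 0.6²·3.384² + 2·0.52·0.4·0.6·3.049·3.384 = 8.1853 (%²).
σ_p = √8.1853 = 2.861%.
At 99%, z = 2.326.
VaR = 2.326 × 2.861% = 6.655%; on $4,000,000 that is $266,200.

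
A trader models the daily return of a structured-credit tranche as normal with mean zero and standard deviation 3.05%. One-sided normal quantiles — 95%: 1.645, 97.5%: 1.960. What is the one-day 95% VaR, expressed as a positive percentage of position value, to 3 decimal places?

5.017%

VaR = z·σ = 1.645 × 3.05% = 5.017%.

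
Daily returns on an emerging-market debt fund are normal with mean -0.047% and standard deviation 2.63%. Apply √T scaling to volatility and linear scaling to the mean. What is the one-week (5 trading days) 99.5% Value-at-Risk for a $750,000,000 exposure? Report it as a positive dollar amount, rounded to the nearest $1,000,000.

$115,000,000

At 99.5%, z = 2.576.
σ_{5d} = 2.63% × √5 = 5.881%; μ_{5d} = 5 × -0.047% = -0.235%.
VaR = −(-0.235%) + 2.576 × 5.881% = 15.384%.
On $750,000,000: 0.15384 × $750,000,000 = $115,380,000.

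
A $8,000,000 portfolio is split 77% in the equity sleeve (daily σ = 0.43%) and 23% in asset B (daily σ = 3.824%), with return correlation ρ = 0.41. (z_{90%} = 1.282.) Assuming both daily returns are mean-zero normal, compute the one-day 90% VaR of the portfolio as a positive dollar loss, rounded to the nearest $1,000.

$109,000

σ_p² = 0.77²·0.43² + 0.23²·3.824² + 2·0.41·0.77·0.23·0.43·3.824 = 1.1220 (%²).
σ_p = √1.1220 = 1.059%.
VaR = 1.282 × 1.059% = 1.358%; on $8,000,000 that is $108,640.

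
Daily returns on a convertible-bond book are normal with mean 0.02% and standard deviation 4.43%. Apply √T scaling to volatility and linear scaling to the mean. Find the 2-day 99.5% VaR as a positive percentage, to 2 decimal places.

At 99.5%, z = 2.576.
σ_{2d} = 4.43% × √2 = 6.265%; μ_{2d} = 2 × 0.02% = 0.040%.
VaR = −(0.040%) + 2.576 × 6.265% = 16.099%.

16.10%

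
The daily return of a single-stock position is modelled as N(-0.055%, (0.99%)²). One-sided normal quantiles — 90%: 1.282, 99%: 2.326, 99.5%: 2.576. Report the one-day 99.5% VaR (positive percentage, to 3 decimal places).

2.605%

VaR = −μ + z·σ = −(-0.055%) + 2.576 × 0.99% = 2.605%.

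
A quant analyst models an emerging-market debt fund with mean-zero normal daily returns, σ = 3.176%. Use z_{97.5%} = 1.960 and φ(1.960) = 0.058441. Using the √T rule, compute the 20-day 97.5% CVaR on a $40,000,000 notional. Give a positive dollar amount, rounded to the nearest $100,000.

σ_{20d} = 3.176% × √20 = 14.204%.
ES multiplier = φ(z)/(1−α) = 0.058441/0.025 = 2.338.
ES = 14.204% × 2.338 = 33.209%; on $40,000,000: $13,283,600.

$13,300,000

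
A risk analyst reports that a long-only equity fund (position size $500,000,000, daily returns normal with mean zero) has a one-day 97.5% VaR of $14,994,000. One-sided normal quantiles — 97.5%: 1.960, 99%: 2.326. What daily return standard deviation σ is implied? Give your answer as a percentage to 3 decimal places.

VaR as a fraction: $14,994,000 / $500,000,000 = 2.999%.
σ = VaR / z = 2.999% / 1.960 = 1.530%.

1.530%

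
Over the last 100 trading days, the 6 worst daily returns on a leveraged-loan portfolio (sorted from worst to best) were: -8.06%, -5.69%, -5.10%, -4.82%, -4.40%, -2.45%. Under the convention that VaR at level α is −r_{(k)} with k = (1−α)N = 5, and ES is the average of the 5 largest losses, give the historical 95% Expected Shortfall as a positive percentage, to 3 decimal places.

The 5 worst returns sum to -28.07%.
ES = −(-28.07%) / 5 = 5.614%.

5.614%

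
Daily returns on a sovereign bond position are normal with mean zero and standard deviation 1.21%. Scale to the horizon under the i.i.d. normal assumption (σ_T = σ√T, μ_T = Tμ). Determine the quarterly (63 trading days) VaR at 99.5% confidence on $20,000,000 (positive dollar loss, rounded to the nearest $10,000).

$4,950,000

At 99.5%, z = 2.576.
σ_{63d} = 1.21% × √63 = 9.604%.
VaR = 2.576 × 9.604% = 24.740%.
On $20,000,000: 0.24740 × $20,000,000 = $4,948,000.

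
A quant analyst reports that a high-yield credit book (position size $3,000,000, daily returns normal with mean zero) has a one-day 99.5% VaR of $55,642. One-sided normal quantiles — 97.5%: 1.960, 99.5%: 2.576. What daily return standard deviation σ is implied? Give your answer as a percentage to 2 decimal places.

0.72%

VaR as a fraction: $55,642 / $3,000,000 = 1.855%.
σ = VaR / z = 1.855% / 2.576 = 0.720%.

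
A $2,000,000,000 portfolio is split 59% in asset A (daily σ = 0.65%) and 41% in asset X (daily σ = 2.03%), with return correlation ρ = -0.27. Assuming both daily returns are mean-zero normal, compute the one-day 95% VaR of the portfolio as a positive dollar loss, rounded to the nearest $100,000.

σ_p² = 0.59²·0.65² + 0.41²·2.03² + 2·-0.27·0.59·0.41·0.65·2.03 = 0.6674 (%²).
σ_p = √0.6674 = 0.817%.
At 95%, z = 1.645.
VaR = 1.645 × 0.817% = 1.344%; on $2,000,000,000 that is $26,880,000.

$26,900,000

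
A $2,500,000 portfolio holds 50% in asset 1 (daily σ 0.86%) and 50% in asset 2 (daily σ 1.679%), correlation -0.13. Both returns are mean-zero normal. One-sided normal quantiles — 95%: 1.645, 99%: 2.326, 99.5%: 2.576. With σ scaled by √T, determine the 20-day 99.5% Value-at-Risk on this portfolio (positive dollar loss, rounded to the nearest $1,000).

$257,000

σ_p = √(0.5²·0.86² + 0.5²·1.679² + 2·-0.13·0.5·0.5·0.86·1.679) = 0.892%.
σ_{20d} = 0.892% × √20 = 3.989%.
VaR = 2.576 × 3.989% = 10.276%; on $2,500,000 that is $256,900.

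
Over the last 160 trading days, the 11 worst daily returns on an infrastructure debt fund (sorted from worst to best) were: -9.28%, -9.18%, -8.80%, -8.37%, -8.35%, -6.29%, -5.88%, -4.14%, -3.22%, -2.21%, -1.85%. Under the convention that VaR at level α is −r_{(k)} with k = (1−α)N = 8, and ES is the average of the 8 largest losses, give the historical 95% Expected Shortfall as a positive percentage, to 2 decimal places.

7.54%

The 8 worst returns sum to -60.29%.
ES = −(-60.29%) / 8 = 7.53625% ≈ 7.54%.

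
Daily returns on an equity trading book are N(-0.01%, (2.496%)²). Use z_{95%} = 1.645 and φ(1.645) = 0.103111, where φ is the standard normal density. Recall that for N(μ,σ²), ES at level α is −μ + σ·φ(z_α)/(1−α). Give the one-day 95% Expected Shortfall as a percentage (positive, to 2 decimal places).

Tail multiplier: φ(z)/(1−α) = 0.103111 / 0.05 = 2.062.
ES = −(-0.01%) + 2.496% × 2.062 = 5.157%.

5.16%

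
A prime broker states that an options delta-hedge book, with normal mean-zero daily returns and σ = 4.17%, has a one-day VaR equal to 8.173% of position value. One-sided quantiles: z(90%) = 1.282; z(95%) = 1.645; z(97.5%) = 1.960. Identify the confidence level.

Implied z = VaR/σ = 8.173 / 4.17 = 1.960.
This matches z(97.5%) = 1.960.

97.5%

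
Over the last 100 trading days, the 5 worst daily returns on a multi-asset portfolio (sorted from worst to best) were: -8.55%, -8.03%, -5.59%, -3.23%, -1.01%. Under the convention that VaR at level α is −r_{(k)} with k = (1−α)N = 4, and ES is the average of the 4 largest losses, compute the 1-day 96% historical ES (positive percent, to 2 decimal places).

6.35%

The 4 worst returns sum to -25.40%.
ES = −(-25.40%) / 4 = 6.35%.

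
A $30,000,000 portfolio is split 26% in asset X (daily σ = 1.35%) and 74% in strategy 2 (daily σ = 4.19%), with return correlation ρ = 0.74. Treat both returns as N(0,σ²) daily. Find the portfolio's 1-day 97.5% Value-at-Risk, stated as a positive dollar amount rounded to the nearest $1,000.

$1,981,000

σ_p² = 0.26²·1.35² + 0.74²·4.19² + 2·0.74·0.26·0.74·1.35·4.19 = 11.3476 (%²).
σ_p = √11.3476 = 3.369%.
At 97.5%, z = 1.960.
VaR = 1.960 × 3.369% = 6.603%; on $30,000,000 that is $1,980,900.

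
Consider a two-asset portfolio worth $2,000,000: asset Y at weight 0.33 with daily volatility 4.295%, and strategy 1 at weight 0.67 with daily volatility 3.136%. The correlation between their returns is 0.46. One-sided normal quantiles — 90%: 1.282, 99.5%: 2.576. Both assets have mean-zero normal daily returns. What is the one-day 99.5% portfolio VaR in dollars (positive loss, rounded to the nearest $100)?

σ_p² = 0.33²·4.295² + 0.67²·3.136² + 2·0.46·0.33·0.67·4.295·3.136 = 9.1634 (%²).
σ_p = √9.1634 = 3.027%.
VaR = 2.576 × 3.027% = 7.798%; on $2,000,000 that is $155,960.

$156,000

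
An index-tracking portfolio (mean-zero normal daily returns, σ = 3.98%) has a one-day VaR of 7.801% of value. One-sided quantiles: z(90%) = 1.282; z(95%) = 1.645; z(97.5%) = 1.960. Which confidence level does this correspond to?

97.5%

Implied z = VaR/σ = 7.801 / 3.98 = 1.960.
This matches z(97.5%) = 1.960.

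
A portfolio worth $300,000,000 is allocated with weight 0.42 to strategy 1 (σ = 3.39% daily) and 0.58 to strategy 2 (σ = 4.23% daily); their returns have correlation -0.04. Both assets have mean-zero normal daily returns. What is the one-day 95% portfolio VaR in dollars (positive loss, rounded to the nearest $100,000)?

$13,800,000

σ_p² = 0.42²·3.39² + 0.58²·4.23² + 2·-0.04·0.42·0.58·3.39·4.23 = 7.7669 (%²).
σ_p = √7.7669 = 2.787%.
At 95%, z = 1.645.
VaR = 1.645 × 2.787% = 4.585%; on $300,000,000 that is $13,755,000.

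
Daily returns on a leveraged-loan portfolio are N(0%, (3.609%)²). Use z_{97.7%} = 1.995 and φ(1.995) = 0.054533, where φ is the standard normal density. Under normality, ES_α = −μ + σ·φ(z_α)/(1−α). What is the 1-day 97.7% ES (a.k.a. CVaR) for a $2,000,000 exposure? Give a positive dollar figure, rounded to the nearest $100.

$171,100

Tail multiplier: φ(z)/(1−α) = 0.054533 / 0.023 = 2.371.
ES = 3.609% × 2.371 = 8.557%.
On $2,000,000: 0.08557 × $2,000,000 = $171,140.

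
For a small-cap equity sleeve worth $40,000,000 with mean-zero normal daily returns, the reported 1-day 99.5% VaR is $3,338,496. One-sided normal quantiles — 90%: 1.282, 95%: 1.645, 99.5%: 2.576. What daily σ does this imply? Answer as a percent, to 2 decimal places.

3.24%

VaR as a fraction: $3,338,496 / $40,000,000 = 8.346%.
σ = VaR / z = 8.346% / 2.576 = 3.240%.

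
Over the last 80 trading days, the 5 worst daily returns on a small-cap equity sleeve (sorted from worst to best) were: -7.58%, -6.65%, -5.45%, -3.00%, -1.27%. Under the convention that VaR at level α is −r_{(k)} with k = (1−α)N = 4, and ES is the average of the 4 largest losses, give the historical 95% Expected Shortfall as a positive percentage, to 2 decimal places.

5.67%

The 4 worst returns sum to -22.68%.
ES = −(-22.68%) / 4 = 5.67%.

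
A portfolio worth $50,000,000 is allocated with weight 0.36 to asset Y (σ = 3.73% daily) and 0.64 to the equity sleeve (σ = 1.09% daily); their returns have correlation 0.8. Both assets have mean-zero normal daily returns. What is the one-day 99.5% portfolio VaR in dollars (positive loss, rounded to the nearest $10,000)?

$2,510,000

σ_p² = 0.36²·3.73² + 0.64²·1.09² + 2·0.8·0.36·0.64·3.73·1.09 = 3.7885 (%²).
σ_p = √3.7885 = 1.946%.
At 99.5%, z = 2.576.
VaR = 2.576 × 1.946% = 5.013%; on $50,000,000 that is $2,506,500.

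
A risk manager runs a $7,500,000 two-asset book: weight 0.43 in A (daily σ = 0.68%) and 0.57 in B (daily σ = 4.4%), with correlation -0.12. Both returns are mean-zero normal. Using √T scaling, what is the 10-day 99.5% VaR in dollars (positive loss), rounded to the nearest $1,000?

$1,521,000

σ_p = √(0.43²·0.68² + 0.57²·4.4² + 2·-0.12·0.43·0.57·0.68·4.4) = 2.490%.
σ_{10d} = 2.490% × √10 = 7.874%.
z(99.5%) = 2.576.
VaR = 2.576 × 7.874% = 20.283%; on $7,500,000 that is $1,521,225.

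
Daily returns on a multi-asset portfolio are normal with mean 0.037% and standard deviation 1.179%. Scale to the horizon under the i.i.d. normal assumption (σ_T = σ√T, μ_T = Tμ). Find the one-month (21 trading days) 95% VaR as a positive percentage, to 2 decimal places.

At 95%, z = 1.645.
σ_{21d} = 1.179% × √21 = 5.403%; μ_{21d} = 21 × 0.037% = 0.777%.
VaR = −(0.777%) + 1.645 × 5.403% = 8.111%.

8.11%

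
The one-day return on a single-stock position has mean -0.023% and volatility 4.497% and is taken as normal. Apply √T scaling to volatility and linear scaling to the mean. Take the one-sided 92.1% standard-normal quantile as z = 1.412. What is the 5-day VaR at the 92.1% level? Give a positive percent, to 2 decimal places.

14.31%

σ_{5d} = 4.497% × √5 = 10.056%; μ_{5d} = 5 × -0.023% = -0.115%.
VaR = −(-0.115%) + 1.412 × 10.056% = 14.314%.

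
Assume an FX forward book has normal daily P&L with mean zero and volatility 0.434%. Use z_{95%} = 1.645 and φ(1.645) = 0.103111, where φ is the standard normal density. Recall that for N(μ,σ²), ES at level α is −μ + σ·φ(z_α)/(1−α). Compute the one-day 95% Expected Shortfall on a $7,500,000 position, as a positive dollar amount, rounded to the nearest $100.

$67,100

Tail multiplier: φ(z)/(1−α) = 0.103111 / 0.05 = 2.062.
ES = 0.434% × 2.062 = 0.895%.
On $7,500,000: 0.00895 × $7,500,000 = $67,125.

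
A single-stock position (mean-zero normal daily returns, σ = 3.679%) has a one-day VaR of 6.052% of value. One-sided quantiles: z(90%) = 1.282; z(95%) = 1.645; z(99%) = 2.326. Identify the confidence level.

95%

Implied z = VaR/σ = 6.052 / 3.679 = 1.645.
This matches z(95%) = 1.645.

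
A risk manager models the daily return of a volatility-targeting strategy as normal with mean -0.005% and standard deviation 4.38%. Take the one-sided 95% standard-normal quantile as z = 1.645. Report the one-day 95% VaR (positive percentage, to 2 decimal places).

7.21%

VaR = −μ + z·σ = −(-0.005%) + 1.645 × 4.38% = 7.210%.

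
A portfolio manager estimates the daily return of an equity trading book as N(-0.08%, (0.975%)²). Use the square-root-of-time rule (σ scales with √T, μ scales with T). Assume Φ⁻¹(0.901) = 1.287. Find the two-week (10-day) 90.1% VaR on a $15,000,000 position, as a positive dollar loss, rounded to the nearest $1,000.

σ_{10d} = 0.975% × √10 = 3.083%; μ_{10d} = 10 × -0.08% = -0.800%.
VaR = −(-0.800%) + 1.287 × 3.083% = 4.768%.
On $15,000,000: 0.04768 × $15,000,000 = $715,200.

$715,000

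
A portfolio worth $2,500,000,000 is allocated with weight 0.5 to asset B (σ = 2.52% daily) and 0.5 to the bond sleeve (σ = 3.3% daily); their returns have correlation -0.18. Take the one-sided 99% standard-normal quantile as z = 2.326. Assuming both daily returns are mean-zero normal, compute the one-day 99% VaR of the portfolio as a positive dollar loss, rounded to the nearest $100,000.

σ_p² = 0.5²·2.52² + 0.5²·3.3² + 2·-0.18·0.5·0.5·2.52·3.3 = 3.5617 (%²).
σ_p = √3.5617 = 1.887%.
VaR = 2.326 × 1.887% = 4.389%; on $2,500,000,000 that is $109,725,000.

$109,700,000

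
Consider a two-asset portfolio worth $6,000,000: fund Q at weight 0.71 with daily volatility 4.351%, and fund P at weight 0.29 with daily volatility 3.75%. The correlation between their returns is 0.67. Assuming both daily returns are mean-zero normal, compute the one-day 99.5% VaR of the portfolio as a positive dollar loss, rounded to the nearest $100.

σ_p² = 0.71²·4.351² + 0.29²·3.75² + 2·0.67·0.71·0.29·4.351·3.75 = 15.2276 (%²).
σ_p = √15.2276 = 3.902%.
At 99.5%, z = 2.576.
VaR = 2.576 × 3.902% = 10.052%; on $6,000,000 that is $603,120.

$603,100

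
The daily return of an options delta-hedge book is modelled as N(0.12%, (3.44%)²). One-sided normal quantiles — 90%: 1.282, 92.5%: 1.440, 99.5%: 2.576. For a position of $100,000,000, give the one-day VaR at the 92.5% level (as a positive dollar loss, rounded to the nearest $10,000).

$4,830,000

VaR = −μ + z·σ = −(0.12%) + 1.440 × 3.44% = 4.834%.
On $100,000,000: 0.04834 × $100,000,000 = $4,834,000.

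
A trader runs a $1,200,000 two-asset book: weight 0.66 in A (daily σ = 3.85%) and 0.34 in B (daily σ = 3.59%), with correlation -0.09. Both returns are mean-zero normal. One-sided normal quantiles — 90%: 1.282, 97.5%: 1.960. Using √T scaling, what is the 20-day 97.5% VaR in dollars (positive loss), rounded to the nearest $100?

σ_p = √(0.66²·3.85² + 0.34²·3.59² + 2·-0.09·0.66·0.34·3.85·3.59) = 2.718%.
σ_{20d} = 2.718% × √20 = 12.155%.
VaR = 1.960 × 12.155% = 23.824%; on $1,200,000 that is $285,888.

$285,900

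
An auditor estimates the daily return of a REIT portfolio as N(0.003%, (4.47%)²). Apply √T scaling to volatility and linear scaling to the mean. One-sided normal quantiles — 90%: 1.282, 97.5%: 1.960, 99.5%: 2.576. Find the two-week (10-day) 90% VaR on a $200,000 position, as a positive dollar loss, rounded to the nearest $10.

$36,180

σ_{10d} = 4.47% × √10 = 14.135%; μ_{10d} = 10 × 0.003% = 0.030%.
VaR = −(0.030%) + 1.282 × 14.135% = 18.091%.
On $200,000: 0.18091 × $200,000 = $36,182.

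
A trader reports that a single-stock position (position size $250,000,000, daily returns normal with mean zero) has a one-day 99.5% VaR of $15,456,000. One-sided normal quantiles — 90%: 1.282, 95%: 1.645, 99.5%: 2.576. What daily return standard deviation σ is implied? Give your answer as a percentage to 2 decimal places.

2.40%

VaR as a fraction: $15,456,000 / $250,000,000 = 6.182%.
σ = VaR / z = 6.182% / 2.576 = 2.400%.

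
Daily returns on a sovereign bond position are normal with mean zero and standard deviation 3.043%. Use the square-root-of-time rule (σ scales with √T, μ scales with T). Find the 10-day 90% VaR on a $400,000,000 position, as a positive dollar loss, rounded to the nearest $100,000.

At 90%, z = 1.282.
σ_{10d} = 3.043% × √10 = 9.623%.
VaR = 1.282 × 9.623% = 12.337%.
On $400,000,000: 0.12337 × $400,000,000 = $49,348,000.

$49,300,000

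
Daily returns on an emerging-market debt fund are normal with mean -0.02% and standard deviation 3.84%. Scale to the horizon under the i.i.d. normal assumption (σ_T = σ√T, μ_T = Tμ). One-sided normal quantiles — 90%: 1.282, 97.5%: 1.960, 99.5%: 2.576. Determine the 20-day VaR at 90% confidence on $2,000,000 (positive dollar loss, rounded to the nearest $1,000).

σ_{20d} = 3.84% × √20 = 17.173%; μ_{20d} = 20 × -0.02% = -0.400%.
VaR = −(-0.400%) + 1.282 × 17.173% = 22.416%.
On $2,000,000: 0.22416 × $2,000,000 = $448,320.

$448,000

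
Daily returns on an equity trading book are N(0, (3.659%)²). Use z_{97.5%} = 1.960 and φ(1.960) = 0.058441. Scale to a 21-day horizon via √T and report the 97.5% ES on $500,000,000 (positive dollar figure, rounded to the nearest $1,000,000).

σ_{21d} = 3.659% × √21 = 16.768%.
ES multiplier = φ(z)/(1−α) = 0.058441/0.025 = 2.338.
ES = 16.768% × 2.338 = 39.204%; on $500,000,000: $196,020,000.

$196,000,000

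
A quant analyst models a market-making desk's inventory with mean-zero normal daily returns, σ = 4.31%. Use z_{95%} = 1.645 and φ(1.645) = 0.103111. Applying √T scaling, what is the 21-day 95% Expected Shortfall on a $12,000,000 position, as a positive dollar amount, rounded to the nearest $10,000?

$4,890,000

σ_{21d} = 4.31% × √21 = 19.751%.
ES multiplier = φ(z)/(1−α) = 0.103111/0.05 = 2.062.
ES = 19.751% × 2.062 = 40.727%; on $12,000,000: $4,887,240.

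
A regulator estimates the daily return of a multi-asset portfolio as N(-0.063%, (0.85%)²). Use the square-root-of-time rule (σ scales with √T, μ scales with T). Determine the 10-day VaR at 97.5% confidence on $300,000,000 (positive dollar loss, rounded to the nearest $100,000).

At 97.5%, z = 1.960.
σ_{10d} = 0.85% × √10 = 2.688%; μ_{10d} = 10 × -0.063% = -0.630%.
VaR = −(-0.630%) + 1.960 × 2.688% = 5.898%.
On $300,000,000: 0.05898 × $300,000,000 = $17,694,000.

$17,700,000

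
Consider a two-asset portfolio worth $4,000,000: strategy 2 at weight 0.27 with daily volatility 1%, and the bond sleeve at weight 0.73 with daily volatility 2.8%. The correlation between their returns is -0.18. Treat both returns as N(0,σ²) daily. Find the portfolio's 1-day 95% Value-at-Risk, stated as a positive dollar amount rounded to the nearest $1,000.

σ_p² = 0.27²·1² + 0.73²·2.8² + 2·-0.18·0.27·0.73·1·2.8 = 4.0522 (%²).
σ_p = √4.0522 = 2.013%.
At 95%, z = 1.645.
VaR = 1.645 × 2.013% = 3.311%; on $4,000,000 that is $132,440.

$132,000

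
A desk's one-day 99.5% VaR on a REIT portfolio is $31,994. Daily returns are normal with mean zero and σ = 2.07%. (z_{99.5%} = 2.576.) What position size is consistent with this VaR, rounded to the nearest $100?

$600,000

VaR as a fraction of value: z·σ = 2.576 × 2.07% = 5.33232%.
Position = $31,994 / 0.0533232 = $600,002.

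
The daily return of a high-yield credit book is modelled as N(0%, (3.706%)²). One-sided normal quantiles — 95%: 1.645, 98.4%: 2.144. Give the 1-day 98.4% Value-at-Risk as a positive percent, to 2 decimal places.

7.95%

VaR = z·σ = 2.144 × 3.706% = 7.946%.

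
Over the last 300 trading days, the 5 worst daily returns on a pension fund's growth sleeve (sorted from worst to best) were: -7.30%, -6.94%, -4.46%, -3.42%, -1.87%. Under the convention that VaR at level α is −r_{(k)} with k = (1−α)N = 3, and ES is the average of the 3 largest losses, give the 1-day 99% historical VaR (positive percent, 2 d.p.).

k = 3; the 3rd lowest return is -4.46%, so VaR = 4.46%.

4.46%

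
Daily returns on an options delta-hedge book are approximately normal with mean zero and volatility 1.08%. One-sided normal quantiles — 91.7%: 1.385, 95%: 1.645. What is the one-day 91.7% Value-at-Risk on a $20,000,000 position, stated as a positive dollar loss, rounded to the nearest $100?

$299,200

VaR = z·σ = 1.385 × 1.08% = 1.496%.
On $20,000,000: 0.01496 × $20,000,000 = $299,200.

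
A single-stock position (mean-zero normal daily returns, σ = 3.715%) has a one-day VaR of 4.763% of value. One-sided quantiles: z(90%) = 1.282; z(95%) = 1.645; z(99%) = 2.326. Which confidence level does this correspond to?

90%

Implied z = VaR/σ = 4.763 / 3.715 = 1.282.
This matches z(90%) = 1.282.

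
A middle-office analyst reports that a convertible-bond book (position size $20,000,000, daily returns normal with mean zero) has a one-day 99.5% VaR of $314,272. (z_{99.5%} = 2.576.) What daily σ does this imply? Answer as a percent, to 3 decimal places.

0.610%

VaR as a fraction: $314,272 / $20,000,000 = 1.571%.
σ = VaR / z = 1.571% / 2.576 = 0.610%.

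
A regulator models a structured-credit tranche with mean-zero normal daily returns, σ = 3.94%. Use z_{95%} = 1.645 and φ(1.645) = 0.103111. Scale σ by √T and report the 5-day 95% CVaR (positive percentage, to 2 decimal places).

18.17%

σ_{5d} = 3.94% × √5 = 8.810%.
ES multiplier = φ(z)/(1−α) = 0.103111/0.05 = 2.062.
ES = 8.810% × 2.062 = 18.166%.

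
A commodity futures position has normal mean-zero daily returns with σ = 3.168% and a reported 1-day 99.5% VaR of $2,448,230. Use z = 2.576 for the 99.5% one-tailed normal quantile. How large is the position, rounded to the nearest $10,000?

$30,000,000

VaR as a fraction of value: z·σ = 2.576 × 3.168% = 8.16077%.
Position = $2,448,230 / 0.0816077 = $29,999,995.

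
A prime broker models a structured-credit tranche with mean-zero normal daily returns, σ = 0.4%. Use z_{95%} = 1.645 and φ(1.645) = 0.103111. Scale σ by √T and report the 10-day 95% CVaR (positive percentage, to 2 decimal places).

σ_{10d} = 0.4% × √10 = 1.265%.
ES multiplier = φ(z)/(1−α) = 0.103111/0.05 = 2.062.
ES = 1.265% × 2.062 = 2.608%.

2.61%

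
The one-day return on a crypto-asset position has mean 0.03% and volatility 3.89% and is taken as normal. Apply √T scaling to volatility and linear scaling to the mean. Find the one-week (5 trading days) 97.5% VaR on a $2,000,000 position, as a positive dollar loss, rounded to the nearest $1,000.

At 97.5%, z = 1.960.
σ_{5d} = 3.89% × √5 = 8.698%; μ_{5d} = 5 × 0.03% = 0.150%.
VaR = −(0.150%) + 1.960 × 8.698% = 16.898%.
On $2,000,000: 0.16898 × $2,000,000 = $337,960.

$338,000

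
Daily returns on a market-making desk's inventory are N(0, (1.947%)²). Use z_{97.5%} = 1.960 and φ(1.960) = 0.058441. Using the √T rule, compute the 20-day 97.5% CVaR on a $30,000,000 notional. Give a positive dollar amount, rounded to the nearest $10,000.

σ_{20d} = 1.947% × √20 = 8.707%.
ES multiplier = φ(z)/(1−α) = 0.058441/0.025 = 2.338.
ES = 8.707% × 2.338 = 20.357%; on $30,000,000: $6,107,100.

$6,110,000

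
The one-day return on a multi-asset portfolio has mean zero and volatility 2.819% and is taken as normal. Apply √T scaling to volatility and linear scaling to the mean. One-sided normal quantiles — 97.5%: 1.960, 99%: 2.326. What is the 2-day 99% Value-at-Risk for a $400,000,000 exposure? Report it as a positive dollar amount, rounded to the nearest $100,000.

$37,100,000

σ_{2d} = 2.819% × √2 = 3.987%.
VaR = 2.326 × 3.987% = 9.274%.
On $400,000,000: 0.09274 × $400,000,000 = $37,096,000.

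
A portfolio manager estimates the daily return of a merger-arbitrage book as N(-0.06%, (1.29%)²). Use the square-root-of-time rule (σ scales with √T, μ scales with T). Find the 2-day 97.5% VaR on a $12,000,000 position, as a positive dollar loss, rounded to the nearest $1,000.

$443,000

At 97.5%, z = 1.960.
σ_{2d} = 1.29% × √2 = 1.824%; μ_{2d} = 2 × -0.06% = -0.120%.
VaR = −(-0.120%) + 1.960 × 1.824% = 3.695%.
On $12,000,000: 0.03695 × $12,000,000 = $443,400.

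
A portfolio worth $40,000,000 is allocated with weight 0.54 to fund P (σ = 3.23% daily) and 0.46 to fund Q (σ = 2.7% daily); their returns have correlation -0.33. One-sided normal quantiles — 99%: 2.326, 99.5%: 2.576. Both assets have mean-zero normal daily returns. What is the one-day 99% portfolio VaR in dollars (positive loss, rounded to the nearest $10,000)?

$1,650,000

σ_p² = 0.54²·3.23² + 0.46²·2.7² + 2·-0.33·0.54·0.46·3.23·2.7 = 3.1550 (%²).
σ_p = √3.1550 = 1.776%.
VaR = 2.326 × 1.776% = 4.131%; on $40,000,000 that is $1,652,400.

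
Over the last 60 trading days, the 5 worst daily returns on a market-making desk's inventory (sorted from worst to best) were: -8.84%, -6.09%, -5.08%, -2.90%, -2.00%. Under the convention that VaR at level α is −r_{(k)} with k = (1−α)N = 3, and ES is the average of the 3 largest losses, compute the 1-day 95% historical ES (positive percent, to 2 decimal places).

The 3 worst returns sum to -20.01%.
ES = −(-20.01%) / 3 = 6.67%.

6.67%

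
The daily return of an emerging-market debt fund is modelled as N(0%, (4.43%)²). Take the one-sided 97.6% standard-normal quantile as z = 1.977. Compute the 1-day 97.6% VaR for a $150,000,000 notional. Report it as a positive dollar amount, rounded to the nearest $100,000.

VaR = z·σ = 1.977 × 4.43% = 8.758%.
On $150,000,000: 0.08758 × $150,000,000 = $13,137,000.

$13,100,000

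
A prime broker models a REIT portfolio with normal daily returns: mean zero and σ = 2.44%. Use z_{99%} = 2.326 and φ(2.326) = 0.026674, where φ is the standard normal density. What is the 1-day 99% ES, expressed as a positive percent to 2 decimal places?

6.51%

Tail multiplier: φ(z)/(1−α) = 0.026674 / 0.01 = 2.667.
ES = 2.44% × 2.667 = 6.507%.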